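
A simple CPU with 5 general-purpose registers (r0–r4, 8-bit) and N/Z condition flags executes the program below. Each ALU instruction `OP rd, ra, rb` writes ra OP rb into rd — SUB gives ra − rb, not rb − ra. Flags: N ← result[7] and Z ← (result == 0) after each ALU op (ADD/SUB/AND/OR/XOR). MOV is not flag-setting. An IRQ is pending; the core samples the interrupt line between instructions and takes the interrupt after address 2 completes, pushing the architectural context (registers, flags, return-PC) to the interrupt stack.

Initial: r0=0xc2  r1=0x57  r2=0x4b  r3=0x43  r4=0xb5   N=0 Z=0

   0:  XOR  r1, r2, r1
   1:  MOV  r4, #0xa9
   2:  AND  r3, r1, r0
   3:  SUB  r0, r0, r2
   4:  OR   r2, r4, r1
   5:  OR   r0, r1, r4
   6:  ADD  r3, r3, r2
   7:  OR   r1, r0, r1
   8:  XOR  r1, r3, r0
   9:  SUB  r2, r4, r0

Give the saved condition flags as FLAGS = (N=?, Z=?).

after  0: r0=0xc2 r1=0x1c r2=0x4b r3=0x43 r4=0xb5  N=0 Z=0
after  1: r0=0xc2 r1=0x1c r2=0x4b r3=0x43 r4=0xa9  N=0 Z=0
after  2: r0=0xc2 r1=0x1c r2=0x4b r3=0x00 r4=0xa9  N=0 Z=1
-- IRQ taken; context saved, return-PC = 3 --

FLAGS = (N=0, Z=1)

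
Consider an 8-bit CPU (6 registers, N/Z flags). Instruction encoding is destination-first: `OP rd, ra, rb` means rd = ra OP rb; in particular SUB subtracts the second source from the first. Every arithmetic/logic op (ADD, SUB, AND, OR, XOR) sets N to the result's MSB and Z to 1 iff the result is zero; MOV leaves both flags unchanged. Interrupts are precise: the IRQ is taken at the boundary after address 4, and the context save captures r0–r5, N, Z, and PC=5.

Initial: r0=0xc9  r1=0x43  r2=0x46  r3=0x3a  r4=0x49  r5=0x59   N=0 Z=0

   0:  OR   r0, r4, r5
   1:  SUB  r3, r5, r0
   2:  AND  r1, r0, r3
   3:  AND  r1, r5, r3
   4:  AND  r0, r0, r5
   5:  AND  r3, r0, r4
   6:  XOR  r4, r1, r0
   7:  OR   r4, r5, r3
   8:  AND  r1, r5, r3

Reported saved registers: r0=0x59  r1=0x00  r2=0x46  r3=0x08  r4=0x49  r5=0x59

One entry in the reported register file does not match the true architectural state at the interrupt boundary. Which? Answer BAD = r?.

BAD = r3

after  0: r0=0x59 r1=0x43 r2=0x46 r3=0x3a r4=0x49 r5=0x59  N=0 Z=0
after  1: r0=0x59 r1=0x43 r2=0x46 r3=0x00 r4=0x49 r5=0x59  N=0 Z=1
after  2: r0=0x59 r1=0x00 r2=0x46 r3=0x00 r4=0x49 r5=0x59  N=0 Z=1
after  3: r0=0x59 r1=0x00 r2=0x46 r3=0x00 r4=0x49 r5=0x59  N=0 Z=1
after  4: r0=0x59 r1=0x00 r2=0x46 r3=0x00 r4=0x49 r5=0x59  N=0 Z=0
-- IRQ taken; context saved, return-PC = 5 --
mismatch: r3: reported 0x08 vs actual 0x00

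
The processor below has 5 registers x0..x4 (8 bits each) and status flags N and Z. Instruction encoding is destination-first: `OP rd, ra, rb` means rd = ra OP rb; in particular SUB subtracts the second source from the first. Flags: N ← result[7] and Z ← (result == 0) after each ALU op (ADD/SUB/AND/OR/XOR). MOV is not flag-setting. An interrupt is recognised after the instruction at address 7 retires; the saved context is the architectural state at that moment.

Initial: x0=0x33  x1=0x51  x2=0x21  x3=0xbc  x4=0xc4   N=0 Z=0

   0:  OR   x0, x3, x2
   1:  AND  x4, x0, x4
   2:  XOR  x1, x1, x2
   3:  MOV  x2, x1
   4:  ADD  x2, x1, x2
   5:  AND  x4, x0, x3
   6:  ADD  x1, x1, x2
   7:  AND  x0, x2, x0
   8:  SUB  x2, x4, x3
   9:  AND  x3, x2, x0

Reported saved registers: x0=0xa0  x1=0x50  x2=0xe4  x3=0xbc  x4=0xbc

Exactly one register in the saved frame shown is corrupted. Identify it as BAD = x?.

after  0: x0=0xbd x1=0x51 x2=0x21 x3=0xbc x4=0xc4  N=1 Z=0
after  1: x0=0xbd x1=0x51 x2=0x21 x3=0xbc x4=0x84  N=1 Z=0
after  2: x0=0xbd x1=0x70 x2=0x21 x3=0xbc x4=0x84  N=0 Z=0
after  3: x0=0xbd x1=0x70 x2=0x70 x3=0xbc x4=0x84  N=0 Z=0
after  4: x0=0xbd x1=0x70 x2=0xe0 x3=0xbc x4=0x84  N=1 Z=0
after  5: x0=0xbd x1=0x70 x2=0xe0 x3=0xbc x4=0xbc  N=1 Z=0
after  6: x0=0xbd x1=0x50 x2=0xe0 x3=0xbc x4=0xbc  N=0 Z=0
after  7: x0=0xa0 x1=0x50 x2=0xe0 x3=0xbc x4=0xbc  N=1 Z=0
-- IRQ taken; context saved, return-PC = 8 --
mismatch: x2: reported 0xe4 vs actual 0xe0

BAD = x2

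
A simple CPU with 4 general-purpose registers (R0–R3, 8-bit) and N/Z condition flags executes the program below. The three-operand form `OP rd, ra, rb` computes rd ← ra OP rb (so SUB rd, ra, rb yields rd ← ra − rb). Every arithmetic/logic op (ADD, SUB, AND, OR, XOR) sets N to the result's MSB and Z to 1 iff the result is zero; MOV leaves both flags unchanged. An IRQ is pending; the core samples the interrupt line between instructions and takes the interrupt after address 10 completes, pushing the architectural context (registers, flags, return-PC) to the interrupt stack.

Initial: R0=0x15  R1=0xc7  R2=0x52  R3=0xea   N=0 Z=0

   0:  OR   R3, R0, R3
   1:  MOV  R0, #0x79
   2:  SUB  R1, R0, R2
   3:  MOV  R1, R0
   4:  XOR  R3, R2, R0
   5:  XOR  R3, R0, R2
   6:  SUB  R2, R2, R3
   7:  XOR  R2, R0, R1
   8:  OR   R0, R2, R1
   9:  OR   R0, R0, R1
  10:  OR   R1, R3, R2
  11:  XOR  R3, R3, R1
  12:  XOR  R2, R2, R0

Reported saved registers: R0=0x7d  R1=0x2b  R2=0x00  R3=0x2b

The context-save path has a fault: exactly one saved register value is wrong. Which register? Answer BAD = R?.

BAD = R0

after  0: R0=0x15 R1=0xc7 R2=0x52 R3=0xff  N=1 Z=0
after  1: R0=0x79 R1=0xc7 R2=0x52 R3=0xff  N=1 Z=0
after  2: R0=0x79 R1=0x27 R2=0x52 R3=0xff  N=0 Z=0
after  3: R0=0x79 R1=0x79 R2=0x52 R3=0xff  N=0 Z=0
after  4: R0=0x79 R1=0x79 R2=0x52 R3=0x2b  N=0 Z=0
after  5: R0=0x79 R1=0x79 R2=0x52 R3=0x2b  N=0 Z=0
after  6: R0=0x79 R1=0x79 R2=0x27 R3=0x2b  N=0 Z=0
after  7: R0=0x79 R1=0x79 R2=0x00 R3=0x2b  N=0 Z=1
after  8: R0=0x79 R1=0x79 R2=0x00 R3=0x2b  N=0 Z=0
after  9: R0=0x79 R1=0x79 R2=0x00 R3=0x2b  N=0 Z=0
after 10: R0=0x79 R1=0x2b R2=0x00 R3=0x2b  N=0 Z=0
-- IRQ taken; context saved, return-PC = 11 --
mismatch: R0: reported 0x7d vs actual 0x79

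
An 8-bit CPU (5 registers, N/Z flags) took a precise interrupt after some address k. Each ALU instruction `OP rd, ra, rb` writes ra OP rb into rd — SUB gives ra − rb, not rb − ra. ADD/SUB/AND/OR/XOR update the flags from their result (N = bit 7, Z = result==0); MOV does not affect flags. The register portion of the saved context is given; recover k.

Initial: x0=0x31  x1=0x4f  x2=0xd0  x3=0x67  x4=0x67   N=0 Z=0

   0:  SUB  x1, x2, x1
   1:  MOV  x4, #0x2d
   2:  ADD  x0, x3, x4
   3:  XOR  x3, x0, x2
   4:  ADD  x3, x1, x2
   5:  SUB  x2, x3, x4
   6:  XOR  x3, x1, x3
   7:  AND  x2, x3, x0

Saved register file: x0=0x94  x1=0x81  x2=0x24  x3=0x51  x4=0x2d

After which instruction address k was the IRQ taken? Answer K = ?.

K = 5

after  0: x0=0x31 x1=0x81 x2=0xd0 x3=0x67 x4=0x67  N=1 Z=0
after  1: x0=0x31 x1=0x81 x2=0xd0 x3=0x67 x4=0x2d  N=1 Z=0
after  2: x0=0x94 x1=0x81 x2=0xd0 x3=0x67 x4=0x2d  N=1 Z=0
after  3: x0=0x94 x1=0x81 x2=0xd0 x3=0x44 x4=0x2d  N=0 Z=0
after  4: x0=0x94 x1=0x81 x2=0xd0 x3=0x51 x4=0x2d  N=0 Z=0
after  5: x0=0x94 x1=0x81 x2=0x24 x3=0x51 x4=0x2d  N=0 Z=0
-- IRQ taken; context saved, return-PC = 6 --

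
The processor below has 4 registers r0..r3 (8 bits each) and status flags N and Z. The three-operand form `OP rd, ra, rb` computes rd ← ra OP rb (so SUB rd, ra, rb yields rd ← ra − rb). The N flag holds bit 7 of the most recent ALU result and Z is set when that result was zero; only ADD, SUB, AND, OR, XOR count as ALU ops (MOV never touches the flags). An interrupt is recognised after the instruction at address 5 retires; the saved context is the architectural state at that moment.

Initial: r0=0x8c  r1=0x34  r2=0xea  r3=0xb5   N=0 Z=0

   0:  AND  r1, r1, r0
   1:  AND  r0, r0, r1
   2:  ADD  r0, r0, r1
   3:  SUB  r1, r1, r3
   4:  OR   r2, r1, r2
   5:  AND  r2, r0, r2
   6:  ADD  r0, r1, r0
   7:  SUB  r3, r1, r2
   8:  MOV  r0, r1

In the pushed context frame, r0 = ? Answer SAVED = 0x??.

after  0: r0=0x8c r1=0x04 r2=0xea r3=0xb5  N=0 Z=0
after  1: r0=0x04 r1=0x04 r2=0xea r3=0xb5  N=0 Z=0
after  2: r0=0x08 r1=0x04 r2=0xea r3=0xb5  N=0 Z=0
after  3: r0=0x08 r1=0x4f r2=0xea r3=0xb5  N=0 Z=0
after  4: r0=0x08 r1=0x4f r2=0xef r3=0xb5  N=1 Z=0
after  5: r0=0x08 r1=0x4f r2=0x08 r3=0xb5  N=0 Z=0
-- IRQ taken; context saved, return-PC = 6 --

SAVED = 0x08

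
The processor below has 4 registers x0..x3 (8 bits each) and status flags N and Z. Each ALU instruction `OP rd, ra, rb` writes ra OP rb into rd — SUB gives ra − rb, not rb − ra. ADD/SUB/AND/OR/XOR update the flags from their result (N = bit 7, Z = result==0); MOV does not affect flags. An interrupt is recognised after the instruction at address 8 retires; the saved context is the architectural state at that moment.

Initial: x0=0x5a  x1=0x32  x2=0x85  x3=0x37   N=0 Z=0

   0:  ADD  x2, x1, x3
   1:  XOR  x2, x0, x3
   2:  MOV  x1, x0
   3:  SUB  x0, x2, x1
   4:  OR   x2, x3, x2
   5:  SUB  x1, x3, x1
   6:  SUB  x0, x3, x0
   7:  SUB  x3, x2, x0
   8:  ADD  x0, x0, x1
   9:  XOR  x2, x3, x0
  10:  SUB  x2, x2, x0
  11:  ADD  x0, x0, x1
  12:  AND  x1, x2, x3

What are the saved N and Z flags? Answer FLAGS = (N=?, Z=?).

after  0: x0=0x5a x1=0x32 x2=0x69 x3=0x37  N=0 Z=0
after  1: x0=0x5a x1=0x32 x2=0x6d x3=0x37  N=0 Z=0
after  2: x0=0x5a x1=0x5a x2=0x6d x3=0x37  N=0 Z=0
after  3: x0=0x13 x1=0x5a x2=0x6d x3=0x37  N=0 Z=0
after  4: x0=0x13 x1=0x5a x2=0x7f x3=0x37  N=0 Z=0
after  5: x0=0x13 x1=0xdd x2=0x7f x3=0x37  N=1 Z=0
after  6: x0=0x24 x1=0xdd x2=0x7f x3=0x37  N=0 Z=0
after  7: x0=0x24 x1=0xdd x2=0x7f x3=0x5b  N=0 Z=0
after  8: x0=0x01 x1=0xdd x2=0x7f x3=0x5b  N=0 Z=0
-- IRQ taken; context saved, return-PC = 9 --

FLAGS = (N=0, Z=0)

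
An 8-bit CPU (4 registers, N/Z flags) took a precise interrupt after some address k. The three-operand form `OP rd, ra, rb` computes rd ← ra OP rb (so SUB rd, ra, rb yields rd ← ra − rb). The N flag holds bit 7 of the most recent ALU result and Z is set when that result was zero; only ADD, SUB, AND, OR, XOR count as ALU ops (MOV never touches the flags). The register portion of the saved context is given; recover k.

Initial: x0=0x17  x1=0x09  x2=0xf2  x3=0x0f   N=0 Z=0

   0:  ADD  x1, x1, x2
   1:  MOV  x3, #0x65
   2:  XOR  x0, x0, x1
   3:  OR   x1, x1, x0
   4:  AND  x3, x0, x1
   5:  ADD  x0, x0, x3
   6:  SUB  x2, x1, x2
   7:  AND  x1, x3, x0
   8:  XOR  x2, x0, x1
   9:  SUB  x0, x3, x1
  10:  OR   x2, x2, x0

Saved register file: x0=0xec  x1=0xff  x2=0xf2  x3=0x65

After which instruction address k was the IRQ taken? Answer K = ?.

K = 3

after  0: x0=0x17 x1=0xfb x2=0xf2 x3=0x0f  N=1 Z=0
after  1: x0=0x17 x1=0xfb x2=0xf2 x3=0x65  N=1 Z=0
after  2: x0=0xec x1=0xfb x2=0xf2 x3=0x65  N=1 Z=0
after  3: x0=0xec x1=0xff x2=0xf2 x3=0x65  N=1 Z=0
-- IRQ taken; context saved, return-PC = 4 --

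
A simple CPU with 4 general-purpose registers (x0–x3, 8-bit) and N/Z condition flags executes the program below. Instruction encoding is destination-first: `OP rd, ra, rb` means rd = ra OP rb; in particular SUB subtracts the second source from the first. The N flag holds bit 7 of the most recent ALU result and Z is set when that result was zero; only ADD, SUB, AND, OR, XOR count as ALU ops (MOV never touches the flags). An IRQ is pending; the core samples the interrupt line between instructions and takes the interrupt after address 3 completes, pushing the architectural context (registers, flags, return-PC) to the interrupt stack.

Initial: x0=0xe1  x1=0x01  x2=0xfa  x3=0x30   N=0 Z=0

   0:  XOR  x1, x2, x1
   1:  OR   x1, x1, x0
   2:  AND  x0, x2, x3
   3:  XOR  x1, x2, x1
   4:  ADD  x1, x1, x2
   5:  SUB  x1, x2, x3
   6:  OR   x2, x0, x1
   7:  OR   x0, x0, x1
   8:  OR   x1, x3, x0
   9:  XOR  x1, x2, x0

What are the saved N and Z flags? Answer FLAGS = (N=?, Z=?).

after  0: x0=0xe1 x1=0xfb x2=0xfa x3=0x30  N=1 Z=0
after  1: x0=0xe1 x1=0xfb x2=0xfa x3=0x30  N=1 Z=0
after  2: x0=0x30 x1=0xfb x2=0xfa x3=0x30  N=0 Z=0
after  3: x0=0x30 x1=0x01 x2=0xfa x3=0x30  N=0 Z=0
-- IRQ taken; context saved, return-PC = 4 --

FLAGS = (N=0, Z=0)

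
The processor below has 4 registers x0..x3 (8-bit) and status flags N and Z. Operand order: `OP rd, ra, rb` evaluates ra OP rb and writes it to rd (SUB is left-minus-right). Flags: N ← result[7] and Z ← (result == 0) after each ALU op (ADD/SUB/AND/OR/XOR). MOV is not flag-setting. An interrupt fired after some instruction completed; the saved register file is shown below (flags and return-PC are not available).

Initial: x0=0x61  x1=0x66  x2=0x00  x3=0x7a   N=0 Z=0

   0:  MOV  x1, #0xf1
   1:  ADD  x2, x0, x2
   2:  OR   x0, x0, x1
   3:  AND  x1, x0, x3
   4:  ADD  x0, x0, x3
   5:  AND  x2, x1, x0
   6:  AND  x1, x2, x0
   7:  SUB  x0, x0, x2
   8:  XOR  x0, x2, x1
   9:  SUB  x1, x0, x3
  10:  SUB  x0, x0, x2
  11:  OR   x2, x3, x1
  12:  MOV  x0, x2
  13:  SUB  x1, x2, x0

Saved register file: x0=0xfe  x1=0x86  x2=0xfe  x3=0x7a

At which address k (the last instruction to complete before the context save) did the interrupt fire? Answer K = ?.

K = 12

after  0: x0=0x61 x1=0xf1 x2=0x00 x3=0x7a  N=0 Z=0
after  1: x0=0x61 x1=0xf1 x2=0x61 x3=0x7a  N=0 Z=0
after  2: x0=0xf1 x1=0xf1 x2=0x61 x3=0x7a  N=1 Z=0
after  3: x0=0xf1 x1=0x70 x2=0x61 x3=0x7a  N=0 Z=0
after  4: x0=0x6b x1=0x70 x2=0x61 x3=0x7a  N=0 Z=0
after  5: x0=0x6b x1=0x70 x2=0x60 x3=0x7a  N=0 Z=0
after  6: x0=0x6b x1=0x60 x2=0x60 x3=0x7a  N=0 Z=0
after  7: x0=0x0b x1=0x60 x2=0x60 x3=0x7a  N=0 Z=0
after  8: x0=0x00 x1=0x60 x2=0x60 x3=0x7a  N=0 Z=1
after  9: x0=0x00 x1=0x86 x2=0x60 x3=0x7a  N=1 Z=0
after 10: x0=0xa0 x1=0x86 x2=0x60 x3=0x7a  N=1 Z=0
after 11: x0=0xa0 x1=0x86 x2=0xfe x3=0x7a  N=1 Z=0
after 12: x0=0xfe x1=0x86 x2=0xfe x3=0x7a  N=1 Z=0
-- IRQ taken; context saved, return-PC = 13 --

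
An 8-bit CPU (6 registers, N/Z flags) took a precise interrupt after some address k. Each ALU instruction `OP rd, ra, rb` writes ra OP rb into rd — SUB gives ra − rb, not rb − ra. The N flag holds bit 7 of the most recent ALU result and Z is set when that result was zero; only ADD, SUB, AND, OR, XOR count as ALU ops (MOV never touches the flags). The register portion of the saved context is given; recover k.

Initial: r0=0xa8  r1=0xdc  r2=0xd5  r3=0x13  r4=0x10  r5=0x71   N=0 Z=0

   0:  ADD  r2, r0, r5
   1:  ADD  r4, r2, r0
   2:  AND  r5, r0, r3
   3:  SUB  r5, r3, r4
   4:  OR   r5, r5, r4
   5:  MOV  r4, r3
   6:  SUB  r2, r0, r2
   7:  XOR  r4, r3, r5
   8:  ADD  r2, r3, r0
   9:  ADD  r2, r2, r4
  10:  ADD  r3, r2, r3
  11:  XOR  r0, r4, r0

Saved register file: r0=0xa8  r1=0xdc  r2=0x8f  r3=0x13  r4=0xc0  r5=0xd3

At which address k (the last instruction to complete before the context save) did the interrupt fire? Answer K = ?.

after  0: r0=0xa8 r1=0xdc r2=0x19 r3=0x13 r4=0x10 r5=0x71  N=0 Z=0
after  1: r0=0xa8 r1=0xdc r2=0x19 r3=0x13 r4=0xc1 r5=0x71  N=1 Z=0
after  2: r0=0xa8 r1=0xdc r2=0x19 r3=0x13 r4=0xc1 r5=0x00  N=0 Z=1
after  3: r0=0xa8 r1=0xdc r2=0x19 r3=0x13 r4=0xc1 r5=0x52  N=0 Z=0
after  4: r0=0xa8 r1=0xdc r2=0x19 r3=0x13 r4=0xc1 r5=0xd3  N=1 Z=0
after  5: r0=0xa8 r1=0xdc r2=0x19 r3=0x13 r4=0x13 r5=0xd3  N=1 Z=0
after  6: r0=0xa8 r1=0xdc r2=0x8f r3=0x13 r4=0x13 r5=0xd3  N=1 Z=0
after  7: r0=0xa8 r1=0xdc r2=0x8f r3=0x13 r4=0xc0 r5=0xd3  N=1 Z=0
-- IRQ taken; context saved, return-PC = 8 --

K = 7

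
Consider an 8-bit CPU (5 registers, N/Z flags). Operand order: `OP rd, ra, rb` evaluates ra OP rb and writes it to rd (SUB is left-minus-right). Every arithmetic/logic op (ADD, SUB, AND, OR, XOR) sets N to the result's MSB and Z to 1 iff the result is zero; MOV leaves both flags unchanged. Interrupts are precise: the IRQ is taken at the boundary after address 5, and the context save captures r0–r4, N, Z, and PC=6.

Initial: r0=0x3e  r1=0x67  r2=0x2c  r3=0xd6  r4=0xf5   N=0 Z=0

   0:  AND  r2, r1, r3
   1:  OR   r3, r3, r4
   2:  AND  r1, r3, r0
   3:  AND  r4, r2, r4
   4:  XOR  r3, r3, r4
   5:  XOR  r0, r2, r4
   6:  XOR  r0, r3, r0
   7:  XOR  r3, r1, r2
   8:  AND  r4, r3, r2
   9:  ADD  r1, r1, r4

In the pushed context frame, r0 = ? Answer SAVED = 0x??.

after  0: r0=0x3e r1=0x67 r2=0x46 r3=0xd6 r4=0xf5  N=0 Z=0
after  1: r0=0x3e r1=0x67 r2=0x46 r3=0xf7 r4=0xf5  N=1 Z=0
after  2: r0=0x3e r1=0x36 r2=0x46 r3=0xf7 r4=0xf5  N=0 Z=0
after  3: r0=0x3e r1=0x36 r2=0x46 r3=0xf7 r4=0x44  N=0 Z=0
after  4: r0=0x3e r1=0x36 r2=0x46 r3=0xb3 r4=0x44  N=1 Z=0
after  5: r0=0x02 r1=0x36 r2=0x46 r3=0xb3 r4=0x44  N=0 Z=0
-- IRQ taken; context saved, return-PC = 6 --

SAVED = 0x02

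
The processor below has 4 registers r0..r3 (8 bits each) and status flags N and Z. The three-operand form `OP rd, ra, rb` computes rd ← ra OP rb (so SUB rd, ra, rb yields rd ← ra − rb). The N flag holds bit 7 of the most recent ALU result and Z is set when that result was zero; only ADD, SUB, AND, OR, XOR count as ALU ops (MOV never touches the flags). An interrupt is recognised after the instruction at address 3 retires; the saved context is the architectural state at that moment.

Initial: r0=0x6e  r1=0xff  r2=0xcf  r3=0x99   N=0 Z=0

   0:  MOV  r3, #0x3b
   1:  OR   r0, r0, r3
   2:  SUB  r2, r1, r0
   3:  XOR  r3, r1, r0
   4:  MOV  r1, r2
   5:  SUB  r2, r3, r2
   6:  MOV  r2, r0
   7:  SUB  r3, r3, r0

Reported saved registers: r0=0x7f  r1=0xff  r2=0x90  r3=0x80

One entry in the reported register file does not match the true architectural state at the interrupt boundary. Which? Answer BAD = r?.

after  0: r0=0x6e r1=0xff r2=0xcf r3=0x3b  N=0 Z=0
after  1: r0=0x7f r1=0xff r2=0xcf r3=0x3b  N=0 Z=0
after  2: r0=0x7f r1=0xff r2=0x80 r3=0x3b  N=1 Z=0
after  3: r0=0x7f r1=0xff r2=0x80 r3=0x80  N=1 Z=0
-- IRQ taken; context saved, return-PC = 4 --
mismatch: r2: reported 0x90 vs actual 0x80

BAD = r2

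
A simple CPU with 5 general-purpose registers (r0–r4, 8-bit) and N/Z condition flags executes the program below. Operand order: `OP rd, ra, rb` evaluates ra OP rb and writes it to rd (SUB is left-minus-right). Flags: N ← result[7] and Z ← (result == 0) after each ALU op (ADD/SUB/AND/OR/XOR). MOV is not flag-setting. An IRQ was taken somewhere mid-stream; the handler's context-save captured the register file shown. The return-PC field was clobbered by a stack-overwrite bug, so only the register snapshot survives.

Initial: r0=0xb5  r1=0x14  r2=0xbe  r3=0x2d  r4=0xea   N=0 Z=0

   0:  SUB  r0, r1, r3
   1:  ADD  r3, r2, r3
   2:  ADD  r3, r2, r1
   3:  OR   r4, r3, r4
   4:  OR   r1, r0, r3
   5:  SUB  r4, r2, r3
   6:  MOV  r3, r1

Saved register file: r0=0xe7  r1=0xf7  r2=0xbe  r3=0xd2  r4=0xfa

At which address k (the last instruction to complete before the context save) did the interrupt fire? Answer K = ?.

K = 4

after  0: r0=0xe7 r1=0x14 r2=0xbe r3=0x2d r4=0xea  N=1 Z=0
after  1: r0=0xe7 r1=0x14 r2=0xbe r3=0xeb r4=0xea  N=1 Z=0
after  2: r0=0xe7 r1=0x14 r2=0xbe r3=0xd2 r4=0xea  N=1 Z=0
after  3: r0=0xe7 r1=0x14 r2=0xbe r3=0xd2 r4=0xfa  N=1 Z=0
after  4: r0=0xe7 r1=0xf7 r2=0xbe r3=0xd2 r4=0xfa  N=1 Z=0
-- IRQ taken; context saved, return-PC = 5 --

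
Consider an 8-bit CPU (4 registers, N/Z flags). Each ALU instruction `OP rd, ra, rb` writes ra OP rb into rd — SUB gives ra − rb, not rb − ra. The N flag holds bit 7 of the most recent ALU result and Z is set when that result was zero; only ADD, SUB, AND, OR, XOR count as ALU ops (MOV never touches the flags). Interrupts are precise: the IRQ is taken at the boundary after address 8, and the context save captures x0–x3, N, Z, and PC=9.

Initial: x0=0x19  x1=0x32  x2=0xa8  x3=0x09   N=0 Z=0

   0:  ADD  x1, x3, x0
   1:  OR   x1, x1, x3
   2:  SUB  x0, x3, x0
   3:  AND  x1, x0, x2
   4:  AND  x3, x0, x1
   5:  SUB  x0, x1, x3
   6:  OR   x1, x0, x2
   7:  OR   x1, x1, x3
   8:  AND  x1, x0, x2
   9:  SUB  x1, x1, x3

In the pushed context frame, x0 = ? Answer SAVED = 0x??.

SAVED = 0x00

after  0: x0=0x19 x1=0x22 x2=0xa8 x3=0x09  N=0 Z=0
after  1: x0=0x19 x1=0x2b x2=0xa8 x3=0x09  N=0 Z=0
after  2: x0=0xf0 x1=0x2b x2=0xa8 x3=0x09  N=1 Z=0
after  3: x0=0xf0 x1=0xa0 x2=0xa8 x3=0x09  N=1 Z=0
after  4: x0=0xf0 x1=0xa0 x2=0xa8 x3=0xa0  N=1 Z=0
after  5: x0=0x00 x1=0xa0 x2=0xa8 x3=0xa0  N=0 Z=1
after  6: x0=0x00 x1=0xa8 x2=0xa8 x3=0xa0  N=1 Z=0
after  7: x0=0x00 x1=0xa8 x2=0xa8 x3=0xa0  N=1 Z=0
after  8: x0=0x00 x1=0x00 x2=0xa8 x3=0xa0  N=0 Z=1
-- IRQ taken; context saved, return-PC = 9 --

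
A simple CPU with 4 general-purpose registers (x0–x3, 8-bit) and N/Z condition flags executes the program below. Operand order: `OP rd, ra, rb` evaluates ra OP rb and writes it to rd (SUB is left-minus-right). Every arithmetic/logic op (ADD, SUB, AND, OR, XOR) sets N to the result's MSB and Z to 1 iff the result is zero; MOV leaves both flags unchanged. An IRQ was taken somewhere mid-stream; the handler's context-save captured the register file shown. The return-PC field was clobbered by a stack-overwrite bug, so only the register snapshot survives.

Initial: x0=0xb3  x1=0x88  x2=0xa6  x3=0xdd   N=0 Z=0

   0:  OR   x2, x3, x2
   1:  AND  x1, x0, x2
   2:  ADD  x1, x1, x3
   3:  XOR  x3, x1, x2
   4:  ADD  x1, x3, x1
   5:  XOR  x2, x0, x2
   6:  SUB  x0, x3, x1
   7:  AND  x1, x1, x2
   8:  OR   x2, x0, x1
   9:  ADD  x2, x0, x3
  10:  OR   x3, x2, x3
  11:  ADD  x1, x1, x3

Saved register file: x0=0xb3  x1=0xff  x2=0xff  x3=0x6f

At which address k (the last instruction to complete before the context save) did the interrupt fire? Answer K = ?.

K = 4

after  0: x0=0xb3 x1=0x88 x2=0xff x3=0xdd  N=1 Z=0
after  1: x0=0xb3 x1=0xb3 x2=0xff x3=0xdd  N=1 Z=0
after  2: x0=0xb3 x1=0x90 x2=0xff x3=0xdd  N=1 Z=0
after  3: x0=0xb3 x1=0x90 x2=0xff x3=0x6f  N=0 Z=0
after  4: x0=0xb3 x1=0xff x2=0xff x3=0x6f  N=1 Z=0
-- IRQ taken; context saved, return-PC = 5 --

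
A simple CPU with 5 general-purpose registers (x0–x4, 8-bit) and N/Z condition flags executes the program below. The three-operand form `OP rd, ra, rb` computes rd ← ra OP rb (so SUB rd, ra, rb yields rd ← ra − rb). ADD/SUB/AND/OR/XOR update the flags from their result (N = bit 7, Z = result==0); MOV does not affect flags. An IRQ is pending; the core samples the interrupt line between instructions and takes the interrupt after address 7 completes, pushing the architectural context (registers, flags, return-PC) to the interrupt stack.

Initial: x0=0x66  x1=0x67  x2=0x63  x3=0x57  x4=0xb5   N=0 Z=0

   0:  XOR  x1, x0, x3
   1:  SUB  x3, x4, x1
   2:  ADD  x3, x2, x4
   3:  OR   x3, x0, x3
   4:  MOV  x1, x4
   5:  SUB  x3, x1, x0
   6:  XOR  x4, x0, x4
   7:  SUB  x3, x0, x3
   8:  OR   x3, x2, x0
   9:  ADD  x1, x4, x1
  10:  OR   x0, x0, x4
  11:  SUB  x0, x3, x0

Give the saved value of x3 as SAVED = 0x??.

after  0: x0=0x66 x1=0x31 x2=0x63 x3=0x57 x4=0xb5  N=0 Z=0
after  1: x0=0x66 x1=0x31 x2=0x63 x3=0x84 x4=0xb5  N=1 Z=0
after  2: x0=0x66 x1=0x31 x2=0x63 x3=0x18 x4=0xb5  N=0 Z=0
after  3: x0=0x66 x1=0x31 x2=0x63 x3=0x7e x4=0xb5  N=0 Z=0
after  4: x0=0x66 x1=0xb5 x2=0x63 x3=0x7e x4=0xb5  N=0 Z=0
after  5: x0=0x66 x1=0xb5 x2=0x63 x3=0x4f x4=0xb5  N=0 Z=0
after  6: x0=0x66 x1=0xb5 x2=0x63 x3=0x4f x4=0xd3  N=1 Z=0
after  7: x0=0x66 x1=0xb5 x2=0x63 x3=0x17 x4=0xd3  N=0 Z=0
-- IRQ taken; context saved, return-PC = 8 --

SAVED = 0x17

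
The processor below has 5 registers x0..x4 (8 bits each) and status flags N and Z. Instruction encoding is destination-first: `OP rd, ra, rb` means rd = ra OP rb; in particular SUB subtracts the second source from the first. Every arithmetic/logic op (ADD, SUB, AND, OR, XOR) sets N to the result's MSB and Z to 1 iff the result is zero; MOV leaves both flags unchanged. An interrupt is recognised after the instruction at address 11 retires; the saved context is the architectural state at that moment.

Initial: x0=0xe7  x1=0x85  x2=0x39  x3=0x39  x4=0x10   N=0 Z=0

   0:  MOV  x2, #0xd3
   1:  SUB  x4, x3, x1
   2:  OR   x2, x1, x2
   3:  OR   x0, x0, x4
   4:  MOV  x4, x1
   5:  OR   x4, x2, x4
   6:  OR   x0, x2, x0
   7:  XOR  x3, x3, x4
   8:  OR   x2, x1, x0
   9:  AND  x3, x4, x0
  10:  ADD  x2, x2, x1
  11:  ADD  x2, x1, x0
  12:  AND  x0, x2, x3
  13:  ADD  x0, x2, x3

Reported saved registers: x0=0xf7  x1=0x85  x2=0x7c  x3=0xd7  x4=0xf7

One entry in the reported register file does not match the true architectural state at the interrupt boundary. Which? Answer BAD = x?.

after  0: x0=0xe7 x1=0x85 x2=0xd3 x3=0x39 x4=0x10  N=0 Z=0
after  1: x0=0xe7 x1=0x85 x2=0xd3 x3=0x39 x4=0xb4  N=1 Z=0
after  2: x0=0xe7 x1=0x85 x2=0xd7 x3=0x39 x4=0xb4  N=1 Z=0
after  3: x0=0xf7 x1=0x85 x2=0xd7 x3=0x39 x4=0xb4  N=1 Z=0
after  4: x0=0xf7 x1=0x85 x2=0xd7 x3=0x39 x4=0x85  N=1 Z=0
after  5: x0=0xf7 x1=0x85 x2=0xd7 x3=0x39 x4=0xd7  N=1 Z=0
after  6: x0=0xf7 x1=0x85 x2=0xd7 x3=0x39 x4=0xd7  N=1 Z=0
after  7: x0=0xf7 x1=0x85 x2=0xd7 x3=0xee x4=0xd7  N=1 Z=0
after  8: x0=0xf7 x1=0x85 x2=0xf7 x3=0xee x4=0xd7  N=1 Z=0
after  9: x0=0xf7 x1=0x85 x2=0xf7 x3=0xd7 x4=0xd7  N=1 Z=0
after 10: x0=0xf7 x1=0x85 x2=0x7c x3=0xd7 x4=0xd7  N=0 Z=0
after 11: x0=0xf7 x1=0x85 x2=0x7c x3=0xd7 x4=0xd7  N=0 Z=0
-- IRQ taken; context saved, return-PC = 12 --
mismatch: x4: reported 0xf7 vs actual 0xd7

BAD = x4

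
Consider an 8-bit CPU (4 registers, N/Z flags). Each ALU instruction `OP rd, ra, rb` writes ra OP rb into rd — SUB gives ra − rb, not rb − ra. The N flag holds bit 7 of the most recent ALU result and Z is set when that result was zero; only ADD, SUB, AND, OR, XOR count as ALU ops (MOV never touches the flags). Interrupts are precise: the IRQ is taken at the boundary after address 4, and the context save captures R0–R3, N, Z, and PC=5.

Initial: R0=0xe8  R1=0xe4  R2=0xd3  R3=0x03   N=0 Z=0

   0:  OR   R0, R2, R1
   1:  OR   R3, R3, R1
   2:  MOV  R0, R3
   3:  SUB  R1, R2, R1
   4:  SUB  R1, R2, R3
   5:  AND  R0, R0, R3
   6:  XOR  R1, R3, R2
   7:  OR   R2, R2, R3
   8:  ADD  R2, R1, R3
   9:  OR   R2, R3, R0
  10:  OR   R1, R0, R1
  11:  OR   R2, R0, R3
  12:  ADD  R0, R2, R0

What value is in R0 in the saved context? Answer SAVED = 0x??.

after  0: R0=0xf7 R1=0xe4 R2=0xd3 R3=0x03  N=1 Z=0
after  1: R0=0xf7 R1=0xe4 R2=0xd3 R3=0xe7  N=1 Z=0
after  2: R0=0xe7 R1=0xe4 R2=0xd3 R3=0xe7  N=1 Z=0
after  3: R0=0xe7 R1=0xef R2=0xd3 R3=0xe7  N=1 Z=0
after  4: R0=0xe7 R1=0xec R2=0xd3 R3=0xe7  N=1 Z=0
-- IRQ taken; context saved, return-PC = 5 --

SAVED = 0xe7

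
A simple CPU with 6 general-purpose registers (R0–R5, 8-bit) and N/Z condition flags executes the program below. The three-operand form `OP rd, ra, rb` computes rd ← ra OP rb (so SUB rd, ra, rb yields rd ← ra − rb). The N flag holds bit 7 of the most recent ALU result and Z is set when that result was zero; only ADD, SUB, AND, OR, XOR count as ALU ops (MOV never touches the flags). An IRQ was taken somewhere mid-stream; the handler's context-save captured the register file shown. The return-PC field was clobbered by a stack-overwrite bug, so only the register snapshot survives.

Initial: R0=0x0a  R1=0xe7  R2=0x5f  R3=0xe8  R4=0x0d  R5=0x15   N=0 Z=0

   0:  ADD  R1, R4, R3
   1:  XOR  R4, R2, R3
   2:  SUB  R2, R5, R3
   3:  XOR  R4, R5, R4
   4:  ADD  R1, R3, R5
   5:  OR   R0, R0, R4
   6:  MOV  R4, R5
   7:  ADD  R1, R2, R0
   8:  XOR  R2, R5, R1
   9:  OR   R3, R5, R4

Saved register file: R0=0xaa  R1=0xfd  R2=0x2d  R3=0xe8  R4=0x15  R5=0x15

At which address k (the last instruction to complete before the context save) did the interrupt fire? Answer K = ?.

K = 6

after  0: R0=0x0a R1=0xf5 R2=0x5f R3=0xe8 R4=0x0d R5=0x15  N=1 Z=0
after  1: R0=0x0a R1=0xf5 R2=0x5f R3=0xe8 R4=0xb7 R5=0x15  N=1 Z=0
after  2: R0=0x0a R1=0xf5 R2=0x2d R3=0xe8 R4=0xb7 R5=0x15  N=0 Z=0
after  3: R0=0x0a R1=0xf5 R2=0x2d R3=0xe8 R4=0xa2 R5=0x15  N=1 Z=0
after  4: R0=0x0a R1=0xfd R2=0x2d R3=0xe8 R4=0xa2 R5=0x15  N=1 Z=0
after  5: R0=0xaa R1=0xfd R2=0x2d R3=0xe8 R4=0xa2 R5=0x15  N=1 Z=0
after  6: R0=0xaa R1=0xfd R2=0x2d R3=0xe8 R4=0x15 R5=0x15  N=1 Z=0
-- IRQ taken; context saved, return-PC = 7 --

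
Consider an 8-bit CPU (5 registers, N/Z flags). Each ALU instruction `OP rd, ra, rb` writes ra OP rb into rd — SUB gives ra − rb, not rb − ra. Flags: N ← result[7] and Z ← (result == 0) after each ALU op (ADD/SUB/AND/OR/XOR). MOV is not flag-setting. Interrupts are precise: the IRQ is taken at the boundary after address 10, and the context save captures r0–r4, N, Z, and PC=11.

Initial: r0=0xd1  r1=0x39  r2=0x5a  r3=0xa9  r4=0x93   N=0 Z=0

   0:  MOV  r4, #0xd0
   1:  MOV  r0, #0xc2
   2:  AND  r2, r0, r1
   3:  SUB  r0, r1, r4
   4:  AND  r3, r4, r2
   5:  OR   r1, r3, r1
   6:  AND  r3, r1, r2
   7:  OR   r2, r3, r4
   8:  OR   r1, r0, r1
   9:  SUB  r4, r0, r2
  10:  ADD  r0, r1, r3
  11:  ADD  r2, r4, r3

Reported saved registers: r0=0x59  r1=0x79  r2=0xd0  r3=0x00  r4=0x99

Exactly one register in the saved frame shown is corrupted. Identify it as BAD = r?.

after  0: r0=0xd1 r1=0x39 r2=0x5a r3=0xa9 r4=0xd0  N=0 Z=0
after  1: r0=0xc2 r1=0x39 r2=0x5a r3=0xa9 r4=0xd0  N=0 Z=0
after  2: r0=0xc2 r1=0x39 r2=0x00 r3=0xa9 r4=0xd0  N=0 Z=1
after  3: r0=0x69 r1=0x39 r2=0x00 r3=0xa9 r4=0xd0  N=0 Z=0
after  4: r0=0x69 r1=0x39 r2=0x00 r3=0x00 r4=0xd0  N=0 Z=1
after  5: r0=0x69 r1=0x39 r2=0x00 r3=0x00 r4=0xd0  N=0 Z=0
after  6: r0=0x69 r1=0x39 r2=0x00 r3=0x00 r4=0xd0  N=0 Z=1
after  7: r0=0x69 r1=0x39 r2=0xd0 r3=0x00 r4=0xd0  N=1 Z=0
after  8: r0=0x69 r1=0x79 r2=0xd0 r3=0x00 r4=0xd0  N=0 Z=0
after  9: r0=0x69 r1=0x79 r2=0xd0 r3=0x00 r4=0x99  N=1 Z=0
after 10: r0=0x79 r1=0x79 r2=0xd0 r3=0x00 r4=0x99  N=0 Z=0
-- IRQ taken; context saved, return-PC = 11 --
mismatch: r0: reported 0x59 vs actual 0x79

BAD = r0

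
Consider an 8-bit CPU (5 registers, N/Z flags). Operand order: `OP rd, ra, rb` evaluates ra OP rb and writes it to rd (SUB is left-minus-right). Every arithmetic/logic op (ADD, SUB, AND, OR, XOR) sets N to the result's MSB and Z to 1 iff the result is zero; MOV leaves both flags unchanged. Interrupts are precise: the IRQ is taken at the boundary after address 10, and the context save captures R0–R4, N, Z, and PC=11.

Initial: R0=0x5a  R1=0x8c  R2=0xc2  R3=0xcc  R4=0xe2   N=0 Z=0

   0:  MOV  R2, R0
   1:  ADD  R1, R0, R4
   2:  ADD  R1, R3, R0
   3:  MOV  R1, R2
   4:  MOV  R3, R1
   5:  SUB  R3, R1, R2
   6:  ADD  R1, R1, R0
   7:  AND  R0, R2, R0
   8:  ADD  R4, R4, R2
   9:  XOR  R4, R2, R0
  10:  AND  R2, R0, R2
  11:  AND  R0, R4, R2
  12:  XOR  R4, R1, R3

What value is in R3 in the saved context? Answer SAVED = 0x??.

SAVED = 0x00

after  0: R0=0x5a R1=0x8c R2=0x5a R3=0xcc R4=0xe2  N=0 Z=0
after  1: R0=0x5a R1=0x3c R2=0x5a R3=0xcc R4=0xe2  N=0 Z=0
after  2: R0=0x5a R1=0x26 R2=0x5a R3=0xcc R4=0xe2  N=0 Z=0
after  3: R0=0x5a R1=0x5a R2=0x5a R3=0xcc R4=0xe2  N=0 Z=0
after  4: R0=0x5a R1=0x5a R2=0x5a R3=0x5a R4=0xe2  N=0 Z=0
after  5: R0=0x5a R1=0x5a R2=0x5a R3=0x00 R4=0xe2  N=0 Z=1
after  6: R0=0x5a R1=0xb4 R2=0x5a R3=0x00 R4=0xe2  N=1 Z=0
after  7: R0=0x5a R1=0xb4 R2=0x5a R3=0x00 R4=0xe2  N=0 Z=0
after  8: R0=0x5a R1=0xb4 R2=0x5a R3=0x00 R4=0x3c  N=0 Z=0
after  9: R0=0x5a R1=0xb4 R2=0x5a R3=0x00 R4=0x00  N=0 Z=1
after 10: R0=0x5a R1=0xb4 R2=0x5a R3=0x00 R4=0x00  N=0 Z=0
-- IRQ taken; context saved, return-PC = 11 --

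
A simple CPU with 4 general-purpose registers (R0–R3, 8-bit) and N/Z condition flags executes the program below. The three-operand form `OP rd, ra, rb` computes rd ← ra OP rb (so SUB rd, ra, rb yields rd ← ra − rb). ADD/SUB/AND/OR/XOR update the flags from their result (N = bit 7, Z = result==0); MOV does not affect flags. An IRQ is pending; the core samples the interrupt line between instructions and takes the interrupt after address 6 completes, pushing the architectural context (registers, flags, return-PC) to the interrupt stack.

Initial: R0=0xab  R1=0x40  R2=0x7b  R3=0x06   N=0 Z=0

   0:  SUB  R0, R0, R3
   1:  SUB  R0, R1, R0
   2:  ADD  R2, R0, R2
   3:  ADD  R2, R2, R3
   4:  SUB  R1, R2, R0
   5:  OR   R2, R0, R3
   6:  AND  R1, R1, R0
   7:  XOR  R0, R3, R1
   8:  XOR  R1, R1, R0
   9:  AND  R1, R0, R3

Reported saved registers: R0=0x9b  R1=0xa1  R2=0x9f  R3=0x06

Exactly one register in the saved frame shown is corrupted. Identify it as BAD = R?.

BAD = R1

after  0: R0=0xa5 R1=0x40 R2=0x7b R3=0x06  N=1 Z=0
after  1: R0=0x9b R1=0x40 R2=0x7b R3=0x06  N=1 Z=0
after  2: R0=0x9b R1=0x40 R2=0x16 R3=0x06  N=0 Z=0
after  3: R0=0x9b R1=0x40 R2=0x1c R3=0x06  N=0 Z=0
after  4: R0=0x9b R1=0x81 R2=0x1c R3=0x06  N=1 Z=0
after  5: R0=0x9b R1=0x81 R2=0x9f R3=0x06  N=1 Z=0
after  6: R0=0x9b R1=0x81 R2=0x9f R3=0x06  N=1 Z=0
-- IRQ taken; context saved, return-PC = 7 --
mismatch: R1: reported 0xa1 vs actual 0x81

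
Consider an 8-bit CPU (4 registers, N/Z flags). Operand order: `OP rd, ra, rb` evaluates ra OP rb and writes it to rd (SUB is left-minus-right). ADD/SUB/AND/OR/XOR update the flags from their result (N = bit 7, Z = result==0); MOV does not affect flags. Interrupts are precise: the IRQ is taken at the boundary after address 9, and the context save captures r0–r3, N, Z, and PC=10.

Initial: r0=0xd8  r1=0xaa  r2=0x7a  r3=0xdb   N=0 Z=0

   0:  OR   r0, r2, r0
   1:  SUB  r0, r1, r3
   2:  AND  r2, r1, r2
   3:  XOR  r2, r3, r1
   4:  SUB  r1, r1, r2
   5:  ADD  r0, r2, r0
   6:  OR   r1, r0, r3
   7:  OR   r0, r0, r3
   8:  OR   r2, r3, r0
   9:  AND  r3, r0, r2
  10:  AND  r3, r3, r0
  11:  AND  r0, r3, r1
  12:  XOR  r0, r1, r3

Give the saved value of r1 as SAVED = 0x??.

after  0: r0=0xfa r1=0xaa r2=0x7a r3=0xdb  N=1 Z=0
after  1: r0=0xcf r1=0xaa r2=0x7a r3=0xdb  N=1 Z=0
after  2: r0=0xcf r1=0xaa r2=0x2a r3=0xdb  N=0 Z=0
after  3: r0=0xcf r1=0xaa r2=0x71 r3=0xdb  N=0 Z=0
after  4: r0=0xcf r1=0x39 r2=0x71 r3=0xdb  N=0 Z=0
after  5: r0=0x40 r1=0x39 r2=0x71 r3=0xdb  N=0 Z=0
after  6: r0=0x40 r1=0xdb r2=0x71 r3=0xdb  N=1 Z=0
after  7: r0=0xdb r1=0xdb r2=0x71 r3=0xdb  N=1 Z=0
after  8: r0=0xdb r1=0xdb r2=0xdb r3=0xdb  N=1 Z=0
after  9: r0=0xdb r1=0xdb r2=0xdb r3=0xdb  N=1 Z=0
-- IRQ taken; context saved, return-PC = 10 --

SAVED = 0xdb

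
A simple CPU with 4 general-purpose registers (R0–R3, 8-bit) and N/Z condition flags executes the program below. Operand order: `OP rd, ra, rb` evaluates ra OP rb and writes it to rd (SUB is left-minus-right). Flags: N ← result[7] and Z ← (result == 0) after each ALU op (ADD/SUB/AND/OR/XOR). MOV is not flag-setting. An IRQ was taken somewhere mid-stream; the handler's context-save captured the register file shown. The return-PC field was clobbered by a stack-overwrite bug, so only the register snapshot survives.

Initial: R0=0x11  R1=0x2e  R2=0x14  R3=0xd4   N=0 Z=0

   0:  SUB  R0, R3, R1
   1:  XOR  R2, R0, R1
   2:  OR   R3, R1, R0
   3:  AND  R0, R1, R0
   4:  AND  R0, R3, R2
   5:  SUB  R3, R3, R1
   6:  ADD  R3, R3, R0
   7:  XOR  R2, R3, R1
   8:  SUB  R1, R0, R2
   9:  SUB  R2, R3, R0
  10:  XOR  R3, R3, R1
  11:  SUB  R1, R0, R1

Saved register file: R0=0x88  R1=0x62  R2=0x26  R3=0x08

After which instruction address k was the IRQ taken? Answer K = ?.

after  0: R0=0xa6 R1=0x2e R2=0x14 R3=0xd4  N=1 Z=0
after  1: R0=0xa6 R1=0x2e R2=0x88 R3=0xd4  N=1 Z=0
after  2: R0=0xa6 R1=0x2e R2=0x88 R3=0xae  N=1 Z=0
after  3: R0=0x26 R1=0x2e R2=0x88 R3=0xae  N=0 Z=0
after  4: R0=0x88 R1=0x2e R2=0x88 R3=0xae  N=1 Z=0
after  5: R0=0x88 R1=0x2e R2=0x88 R3=0x80  N=1 Z=0
after  6: R0=0x88 R1=0x2e R2=0x88 R3=0x08  N=0 Z=0
after  7: R0=0x88 R1=0x2e R2=0x26 R3=0x08  N=0 Z=0
after  8: R0=0x88 R1=0x62 R2=0x26 R3=0x08  N=0 Z=0
-- IRQ taken; context saved, return-PC = 9 --

K = 8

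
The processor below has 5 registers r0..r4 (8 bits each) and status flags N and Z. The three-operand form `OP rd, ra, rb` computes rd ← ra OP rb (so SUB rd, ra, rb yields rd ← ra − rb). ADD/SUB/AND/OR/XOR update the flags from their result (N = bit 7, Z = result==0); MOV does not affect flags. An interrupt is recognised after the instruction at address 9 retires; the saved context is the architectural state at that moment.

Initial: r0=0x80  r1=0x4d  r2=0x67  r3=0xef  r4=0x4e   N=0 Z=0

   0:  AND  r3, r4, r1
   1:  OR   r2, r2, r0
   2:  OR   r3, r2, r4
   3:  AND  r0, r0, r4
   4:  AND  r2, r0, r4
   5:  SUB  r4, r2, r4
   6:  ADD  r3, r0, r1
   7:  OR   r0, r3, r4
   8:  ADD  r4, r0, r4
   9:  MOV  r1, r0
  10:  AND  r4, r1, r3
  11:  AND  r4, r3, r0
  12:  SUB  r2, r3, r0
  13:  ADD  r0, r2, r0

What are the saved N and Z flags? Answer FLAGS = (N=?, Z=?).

after  0: r0=0x80 r1=0x4d r2=0x67 r3=0x4c r4=0x4e  N=0 Z=0
after  1: r0=0x80 r1=0x4d r2=0xe7 r3=0x4c r4=0x4e  N=1 Z=0
after  2: r0=0x80 r1=0x4d r2=0xe7 r3=0xef r4=0x4e  N=1 Z=0
after  3: r0=0x00 r1=0x4d r2=0xe7 r3=0xef r4=0x4e  N=0 Z=1
after  4: r0=0x00 r1=0x4d r2=0x00 r3=0xef r4=0x4e  N=0 Z=1
after  5: r0=0x00 r1=0x4d r2=0x00 r3=0xef r4=0xb2  N=1 Z=0
after  6: r0=0x00 r1=0x4d r2=0x00 r3=0x4d r4=0xb2  N=0 Z=0
after  7: r0=0xff r1=0x4d r2=0x00 r3=0x4d r4=0xb2  N=1 Z=0
after  8: r0=0xff r1=0x4d r2=0x00 r3=0x4d r4=0xb1  N=1 Z=0
after  9: r0=0xff r1=0xff r2=0x00 r3=0x4d r4=0xb1  N=1 Z=0
-- IRQ taken; context saved, return-PC = 10 --

FLAGS = (N=1, Z=0)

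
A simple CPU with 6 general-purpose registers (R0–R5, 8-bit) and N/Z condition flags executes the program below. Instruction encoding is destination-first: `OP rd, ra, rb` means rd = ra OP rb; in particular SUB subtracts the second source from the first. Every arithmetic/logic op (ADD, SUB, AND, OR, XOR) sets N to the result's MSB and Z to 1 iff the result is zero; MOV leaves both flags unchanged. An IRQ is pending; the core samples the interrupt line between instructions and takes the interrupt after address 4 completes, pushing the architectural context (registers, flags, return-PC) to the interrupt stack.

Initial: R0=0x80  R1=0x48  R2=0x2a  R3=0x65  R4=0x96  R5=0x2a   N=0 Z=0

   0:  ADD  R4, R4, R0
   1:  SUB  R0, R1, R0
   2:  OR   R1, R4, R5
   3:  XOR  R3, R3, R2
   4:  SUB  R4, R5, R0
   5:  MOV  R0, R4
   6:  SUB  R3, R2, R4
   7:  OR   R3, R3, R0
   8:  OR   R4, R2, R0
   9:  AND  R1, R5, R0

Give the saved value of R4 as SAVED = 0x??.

SAVED = 0x62

after  0: R0=0x80 R1=0x48 R2=0x2a R3=0x65 R4=0x16 R5=0x2a  N=0 Z=0
after  1: R0=0xc8 R1=0x48 R2=0x2a R3=0x65 R4=0x16 R5=0x2a  N=1 Z=0
after  2: R0=0xc8 R1=0x3e R2=0x2a R3=0x65 R4=0x16 R5=0x2a  N=0 Z=0
after  3: R0=0xc8 R1=0x3e R2=0x2a R3=0x4f R4=0x16 R5=0x2a  N=0 Z=0
after  4: R0=0xc8 R1=0x3e R2=0x2a R3=0x4f R4=0x62 R5=0x2a  N=0 Z=0
-- IRQ taken; context saved, return-PC = 5 --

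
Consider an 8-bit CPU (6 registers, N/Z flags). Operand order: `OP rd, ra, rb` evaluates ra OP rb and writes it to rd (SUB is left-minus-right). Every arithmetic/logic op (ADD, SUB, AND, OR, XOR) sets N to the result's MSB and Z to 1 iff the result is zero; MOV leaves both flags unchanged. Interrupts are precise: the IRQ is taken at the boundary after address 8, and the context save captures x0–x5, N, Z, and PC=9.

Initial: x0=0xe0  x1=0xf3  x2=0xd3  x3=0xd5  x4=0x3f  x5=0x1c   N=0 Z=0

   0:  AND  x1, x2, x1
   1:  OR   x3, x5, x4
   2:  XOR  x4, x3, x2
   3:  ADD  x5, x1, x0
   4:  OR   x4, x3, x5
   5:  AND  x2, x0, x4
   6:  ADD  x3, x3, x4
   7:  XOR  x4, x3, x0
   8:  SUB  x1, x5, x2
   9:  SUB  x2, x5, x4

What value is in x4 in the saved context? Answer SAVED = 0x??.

SAVED = 0x1e

after  0: x0=0xe0 x1=0xd3 x2=0xd3 x3=0xd5 x4=0x3f x5=0x1c  N=1 Z=0
after  1: x0=0xe0 x1=0xd3 x2=0xd3 x3=0x3f x4=0x3f x5=0x1c  N=0 Z=0
after  2: x0=0xe0 x1=0xd3 x2=0xd3 x3=0x3f x4=0xec x5=0x1c  N=1 Z=0
after  3: x0=0xe0 x1=0xd3 x2=0xd3 x3=0x3f x4=0xec x5=0xb3  N=1 Z=0
after  4: x0=0xe0 x1=0xd3 x2=0xd3 x3=0x3f x4=0xbf x5=0xb3  N=1 Z=0
after  5: x0=0xe0 x1=0xd3 x2=0xa0 x3=0x3f x4=0xbf x5=0xb3  N=1 Z=0
after  6: x0=0xe0 x1=0xd3 x2=0xa0 x3=0xfe x4=0xbf x5=0xb3  N=1 Z=0
after  7: x0=0xe0 x1=0xd3 x2=0xa0 x3=0xfe x4=0x1e x5=0xb3  N=0 Z=0
after  8: x0=0xe0 x1=0x13 x2=0xa0 x3=0xfe x4=0x1e x5=0xb3  N=0 Z=0
-- IRQ taken; context saved, return-PC = 9 --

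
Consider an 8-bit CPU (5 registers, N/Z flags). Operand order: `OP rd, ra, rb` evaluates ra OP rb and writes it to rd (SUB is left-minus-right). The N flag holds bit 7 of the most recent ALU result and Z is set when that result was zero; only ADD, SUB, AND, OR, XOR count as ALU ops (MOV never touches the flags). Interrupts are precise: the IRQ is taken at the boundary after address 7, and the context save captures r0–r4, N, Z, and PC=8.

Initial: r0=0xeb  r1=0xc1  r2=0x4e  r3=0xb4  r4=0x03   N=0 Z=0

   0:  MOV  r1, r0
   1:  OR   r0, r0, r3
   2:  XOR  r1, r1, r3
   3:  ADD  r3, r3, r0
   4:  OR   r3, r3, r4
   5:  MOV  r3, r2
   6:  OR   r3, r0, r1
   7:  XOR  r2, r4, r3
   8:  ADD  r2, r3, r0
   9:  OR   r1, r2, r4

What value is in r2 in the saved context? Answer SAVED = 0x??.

after  0: r0=0xeb r1=0xeb r2=0x4e r3=0xb4 r4=0x03  N=0 Z=0
after  1: r0=0xff r1=0xeb r2=0x4e r3=0xb4 r4=0x03  N=1 Z=0
after  2: r0=0xff r1=0x5f r2=0x4e r3=0xb4 r4=0x03  N=0 Z=0
after  3: r0=0xff r1=0x5f r2=0x4e r3=0xb3 r4=0x03  N=1 Z=0
after  4: r0=0xff r1=0x5f r2=0x4e r3=0xb3 r4=0x03  N=1 Z=0
after  5: r0=0xff r1=0x5f r2=0x4e r3=0x4e r4=0x03  N=1 Z=0
after  6: r0=0xff r1=0x5f r2=0x4e r3=0xff r4=0x03  N=1 Z=0
after  7: r0=0xff r1=0x5f r2=0xfc r3=0xff r4=0x03  N=1 Z=0
-- IRQ taken; context saved, return-PC = 8 --

SAVED = 0xfc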